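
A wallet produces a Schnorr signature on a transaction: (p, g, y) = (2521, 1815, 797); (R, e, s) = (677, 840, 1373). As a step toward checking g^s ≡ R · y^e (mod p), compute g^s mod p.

674

Squares mod 2521: 1815^1≡1815, 1815^2≡1799, 1815^4≡1958, 1815^8≡1844, 1815^16≡2028, 1815^32≡1033, 1815^64≡706, 1815^128≡1799, 1815^256≡1958, 1815^512≡1844, 1815^1024≡2028
1373 = 1024 + 256 + 64 + 16 + 8 + 4 + 1, so 1815^1373 ≡ 2028·1958·706·2028·1844·1958·1815 ≡ 674 (mod 2521)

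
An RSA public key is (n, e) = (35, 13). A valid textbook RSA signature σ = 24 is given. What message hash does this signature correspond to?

σ^13 mod 35 = 24

24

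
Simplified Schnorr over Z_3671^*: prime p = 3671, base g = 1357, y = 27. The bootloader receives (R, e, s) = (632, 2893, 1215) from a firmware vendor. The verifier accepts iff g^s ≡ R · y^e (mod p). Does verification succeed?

passes

g^s mod p:
1357^2 = 1841449 ≡ 2278
1357^4 ≡ 2278^2 = 5189284 ≡ 2161
1357^8 ≡ 2161^2 = 4669921 ≡ 409
1357^16 ≡ 409^2 = 167281 ≡ 2086
1357^32 ≡ 2086^2 = 4351396 ≡ 1261
1357^64 ≡ 1261^2 = 1590121 ≡ 578
1357^128 ≡ 578^2 = 334084 ≡ 23
1357^256 ≡ 23^2 = 529
1357^512 ≡ 529^2 = 279841 ≡ 845
1357^1024 ≡ 845^2 = 714025 ≡ 1851
1215 = 1024 + 128 + 32 + 16 + 8 + 4 + 2 + 1, so 1357^1215 ≡ 1851·23·1261·2086·409·2161·2278·1357 ≡ 2454 (mod 3671)
R · y^e mod p:
27^2 = 729
27^4 ≡ 729^2 = 531441 ≡ 2817
27^8 ≡ 2817^2 = 7935489 ≡ 2458
27^16 ≡ 2458^2 = 6041764 ≡ 2969
27^32 ≡ 2969^2 = 8814961 ≡ 890
27^64 ≡ 890^2 = 792100 ≡ 2835
27^128 ≡ 2835^2 = 8037225 ≡ 1406
27^256 ≡ 1406^2 = 1976836 ≡ 1838
27^512 ≡ 1838^2 = 3378244 ≡ 924
27^1024 ≡ 924^2 = 853776 ≡ 2104
27^2048 ≡ 2104^2 = 4426816 ≡ 3261
2893 = 2048 + 512 + 256 + 64 + 8 + 4 + 1, so 27^2893 ≡ 3261·924·1838·2835·2458·2817·27 ≡ 1851 (mod 3671)
632·1851 = 1169832 ≡ 2454 (mod 3671)
2454 ≡ 2454 (mod 3671); signature holds.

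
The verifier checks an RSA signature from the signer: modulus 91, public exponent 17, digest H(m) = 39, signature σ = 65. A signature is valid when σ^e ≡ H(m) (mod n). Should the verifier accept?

accept

σ^2 ≡ 65^2 = 4225 ≡ 39
σ^4 ≡ 39^2 = 1521 ≡ 65
σ^8 ≡ 65^2 = 4225 ≡ 39
σ^16 ≡ 39^2 = 1521 ≡ 65
17 = 16 + 1, so σ^17 ≡ 65·65 ≡ 39 (mod 91)
39 = H(m), so the signature checks out.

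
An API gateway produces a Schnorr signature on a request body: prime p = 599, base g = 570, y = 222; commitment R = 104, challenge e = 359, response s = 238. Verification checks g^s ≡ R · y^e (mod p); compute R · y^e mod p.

161

222^2 = 49284 ≡ 166
222^4 ≡ 166^2 = 27556 ≡ 2
222^8 ≡ 2^2 = 4
222^16 ≡ 4^2 = 16
222^32 ≡ 16^2 = 256
222^64 ≡ 256^2 = 65536 ≡ 245
222^128 ≡ 245^2 = 60025 ≡ 125
222^256 ≡ 125^2 = 15625 ≡ 51
359 = 256 + 64 + 32 + 4 + 2 + 1, so 222^359 ≡ 51·245·256·2·166·222 ≡ 422 (mod 599)
R · y^e ≡ 104·422 = 43888 ≡ 161 (mod 599)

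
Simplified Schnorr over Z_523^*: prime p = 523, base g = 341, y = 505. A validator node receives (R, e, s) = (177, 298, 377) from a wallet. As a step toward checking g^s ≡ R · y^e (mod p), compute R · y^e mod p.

468

505^298 mod 523 = 437
R · y^e ≡ 177·437 = 77349 ≡ 468 (mod 523)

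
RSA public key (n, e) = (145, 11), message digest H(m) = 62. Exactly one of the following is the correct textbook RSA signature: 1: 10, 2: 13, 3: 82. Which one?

2

Candidate 1: Squares mod 145: 10^1≡10, 10^2≡100, 10^4≡140, 10^8≡25; 11 = 8 + 2 + 1, so 10^11 ≡ 25·100·10 ≡ 60 (mod 145)
Candidate 2: Squares mod 145: 13^1≡13, 13^2≡24, 13^4≡141, 13^8≡16; 11 = 8 + 2 + 1, so 13^11 ≡ 16·24·13 ≡ 62 (mod 145)
  → matches H(m) = 62
Candidate 3: Squares mod 145: 82^1≡82, 82^2≡54, 82^4≡16, 82^8≡111; 11 = 8 + 2 + 1, so 82^11 ≡ 111·54·82 ≡ 103 (mod 145)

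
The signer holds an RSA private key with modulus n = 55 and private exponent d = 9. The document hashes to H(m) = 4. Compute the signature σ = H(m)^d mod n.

14

(H(m))^2 ≡ 4^2 = 16
(H(m))^4 ≡ 16^2 = 256 ≡ 36
(H(m))^8 ≡ 36^2 = 1296 ≡ 31
9 = 8 + 1, so (H(m))^9 ≡ 31·4 ≡ 14 (mod 55)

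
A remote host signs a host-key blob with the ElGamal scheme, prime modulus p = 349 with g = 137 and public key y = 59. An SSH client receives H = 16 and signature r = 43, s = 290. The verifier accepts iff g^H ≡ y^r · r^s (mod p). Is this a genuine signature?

forged

Left side g^H mod p:
Squares mod 349: 137^1≡137, 137^2≡272, 137^4≡345, 137^8≡16, 137^16≡256
137^16 ≡ 256 (mod 349)
Right side y^r · r^s mod p:
Squares mod 349: 59^1≡59, 59^2≡340, 59^4≡81, 59^8≡279, 59^16≡14, 59^32≡196
43 = 32 + 8 + 2 + 1, so 59^43 ≡ 196·279·340·59 ≡ 294 (mod 349)
Squares mod 349: 43^1≡43, 43^2≡104, 43^4≡346, 43^8≡9, 43^16≡81, 43^32≡279, 43^64≡14, 43^128≡196, 43^256≡26
290 = 256 + 32 + 2, so 43^290 ≡ 26·279·104 ≡ 227 (mod 349)
294·227 = 66738 ≡ 79 (mod 349)
256 ≠ 79, so verification fails.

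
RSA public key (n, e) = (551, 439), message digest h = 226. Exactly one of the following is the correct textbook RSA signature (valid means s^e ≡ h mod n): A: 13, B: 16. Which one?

Candidate A: Squares mod 551: 13^1≡13, 13^2≡169, 13^4≡460, 13^8≡16, 13^16≡256, 13^32≡518, 13^64≡538, 13^128≡169, 13^256≡460; 439 = 256 + 128 + 32 + 16 + 4 + 2 + 1, so 13^439 ≡ 460·169·518·256·460·169·13 ≡ 238 (mod 551)
Candidate B: Squares mod 551: 16^1≡16, 16^2≡256, 16^4≡518, 16^8≡538, 16^16≡169, 16^32≡460, 16^64≡16, 16^128≡256, 16^256≡518; 439 = 256 + 128 + 32 + 16 + 4 + 2 + 1, so 16^439 ≡ 518·256·460·169·518·256·16 ≡ 226 (mod 551)
  → matches h = 226

B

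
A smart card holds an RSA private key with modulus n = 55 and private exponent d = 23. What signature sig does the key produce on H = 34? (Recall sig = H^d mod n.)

H^2 ≡ 34^2 = 1156 ≡ 1
H^4 ≡ 1^2 = 1
H^8 ≡ 1^2 = 1
H^16 ≡ 1^2 = 1
23 = 16 + 4 + 2 + 1, so H^23 ≡ 1·1·1·34 ≡ 34 (mod 55)

34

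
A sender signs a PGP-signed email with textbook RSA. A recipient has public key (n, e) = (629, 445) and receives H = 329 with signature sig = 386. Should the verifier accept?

sig^2 ≡ 386^2 = 148996 ≡ 552
sig^4 ≡ 552^2 = 304704 ≡ 268
sig^8 ≡ 268^2 = 71824 ≡ 118
sig^16 ≡ 118^2 = 13924 ≡ 86
sig^32 ≡ 86^2 = 7396 ≡ 477
sig^64 ≡ 477^2 = 227529 ≡ 460
sig^128 ≡ 460^2 = 211600 ≡ 256
sig^256 ≡ 256^2 = 65536 ≡ 120
445 = 256 + 128 + 32 + 16 + 8 + 4 + 1, so sig^445 ≡ 120·256·477·86·118·268·386 ≡ 490 (mod 629)
490 ≠ 329, so verification fails.

reject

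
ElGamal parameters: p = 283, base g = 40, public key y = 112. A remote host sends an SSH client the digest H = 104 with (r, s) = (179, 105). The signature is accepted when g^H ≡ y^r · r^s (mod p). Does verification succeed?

Left side g^H mod p:
40^104 mod 283 = 83
Right side y^r · r^s mod p:
112^179 mod 283 = 174
179^105 mod 283 = 168
174·168 = 29232 ≡ 83 (mod 283)
83 ≡ 83 (mod 283), so the signature is genuine.

passes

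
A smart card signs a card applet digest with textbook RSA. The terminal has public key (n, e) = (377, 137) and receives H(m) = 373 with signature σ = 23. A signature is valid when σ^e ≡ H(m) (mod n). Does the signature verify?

does not verify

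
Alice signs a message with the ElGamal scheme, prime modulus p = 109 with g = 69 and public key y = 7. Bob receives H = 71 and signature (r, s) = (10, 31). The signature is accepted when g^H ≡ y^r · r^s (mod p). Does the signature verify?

verifies

Left side g^H mod p:
69^2 = 4761 ≡ 74
69^4 ≡ 74^2 = 5476 ≡ 26
69^8 ≡ 26^2 = 676 ≡ 22
69^16 ≡ 22^2 = 484 ≡ 48
69^32 ≡ 48^2 = 2304 ≡ 15
69^64 ≡ 15^2 = 225 ≡ 7
71 = 64 + 4 + 2 + 1, so 69^71 ≡ 7·26·74·69 ≡ 67 (mod 109)
Right side y^r · r^s mod p:
7^2 = 49
7^4 ≡ 49^2 = 2401 ≡ 3
7^8 ≡ 3^2 = 9
10 = 8 + 2, so 7^10 ≡ 9·49 ≡ 5 (mod 109)
10^2 = 100
10^4 ≡ 100^2 = 10000 ≡ 81
10^8 ≡ 81^2 = 6561 ≡ 21
10^16 ≡ 21^2 = 441 ≡ 5
31 = 16 + 8 + 4 + 2 + 1, so 10^31 ≡ 5·21·81·100·10 ≡ 57 (mod 109)
5·57 = 285 ≡ 67 (mod 109)
67 ≡ 67 (mod 109), so the signature is genuine.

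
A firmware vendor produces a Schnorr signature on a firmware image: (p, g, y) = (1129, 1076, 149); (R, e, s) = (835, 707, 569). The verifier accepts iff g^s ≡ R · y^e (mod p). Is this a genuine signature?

g^s mod p:
1076^2 = 1157776 ≡ 551
1076^4 ≡ 551^2 = 303601 ≡ 1029
1076^8 ≡ 1029^2 = 1058841 ≡ 968
1076^16 ≡ 968^2 = 937024 ≡ 1083
1076^32 ≡ 1083^2 = 1172889 ≡ 987
1076^64 ≡ 987^2 = 974169 ≡ 971
1076^128 ≡ 971^2 = 942841 ≡ 126
1076^256 ≡ 126^2 = 15876 ≡ 70
1076^512 ≡ 70^2 = 4900 ≡ 384
569 = 512 + 32 + 16 + 8 + 1, so 1076^569 ≡ 384·987·1083·968·1076 ≡ 784 (mod 1129)
R · y^e mod p:
149^2 = 22201 ≡ 750
149^4 ≡ 750^2 = 562500 ≡ 258
149^8 ≡ 258^2 = 66564 ≡ 1082
149^16 ≡ 1082^2 = 1170724 ≡ 1080
149^32 ≡ 1080^2 = 1166400 ≡ 143
149^64 ≡ 143^2 = 20449 ≡ 127
149^128 ≡ 127^2 = 16129 ≡ 323
149^256 ≡ 323^2 = 104329 ≡ 461
149^512 ≡ 461^2 = 212521 ≡ 269
707 = 512 + 128 + 64 + 2 + 1, so 149^707 ≡ 269·323·127·750·149 ≡ 750 (mod 1129)
835·750 = 626250 ≡ 784 (mod 1129)
784 ≡ 784 (mod 1129); signature holds.

genuine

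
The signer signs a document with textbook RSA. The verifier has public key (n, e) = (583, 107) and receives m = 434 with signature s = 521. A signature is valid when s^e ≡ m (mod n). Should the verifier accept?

Squares mod 583: s^1≡521, s^2≡346, s^4≡201, s^8≡174, s^16≡543, s^32≡434, s^64≡47
107 = 64 + 32 + 8 + 2 + 1, so s^107 ≡ 47·434·174·346·521 ≡ 225 (mod 583)
The recovered value 225 does not match the digest 434.

reject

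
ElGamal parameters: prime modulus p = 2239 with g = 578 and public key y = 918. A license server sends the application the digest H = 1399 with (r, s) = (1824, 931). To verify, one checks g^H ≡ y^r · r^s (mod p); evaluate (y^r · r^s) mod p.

413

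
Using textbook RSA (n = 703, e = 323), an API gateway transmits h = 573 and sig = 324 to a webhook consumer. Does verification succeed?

sig^2 ≡ 324^2 = 104976 ≡ 229
sig^4 ≡ 229^2 = 52441 ≡ 419
sig^8 ≡ 419^2 = 175561 ≡ 514
sig^16 ≡ 514^2 = 264196 ≡ 571
sig^32 ≡ 571^2 = 326041 ≡ 552
sig^64 ≡ 552^2 = 304704 ≡ 305
sig^128 ≡ 305^2 = 93025 ≡ 229
sig^256 ≡ 229^2 = 52441 ≡ 419
323 = 256 + 64 + 2 + 1, so sig^323 ≡ 419·305·229·324 ≡ 115 (mod 703)
115 ≠ 573, so verification fails.

fails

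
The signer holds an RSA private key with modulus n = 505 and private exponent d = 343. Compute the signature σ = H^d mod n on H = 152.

478

H^2 ≡ 152^2 = 23104 ≡ 379
H^4 ≡ 379^2 = 143641 ≡ 221
H^8 ≡ 221^2 = 48841 ≡ 361
H^16 ≡ 361^2 = 130321 ≡ 31
H^32 ≡ 31^2 = 961 ≡ 456
H^64 ≡ 456^2 = 207936 ≡ 381
H^128 ≡ 381^2 = 145161 ≡ 226
H^256 ≡ 226^2 = 51076 ≡ 71
343 = 256 + 64 + 16 + 4 + 2 + 1, so H^343 ≡ 71·381·31·221·379·152 ≡ 478 (mod 505)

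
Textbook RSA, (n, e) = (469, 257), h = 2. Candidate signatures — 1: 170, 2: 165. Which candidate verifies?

2

Candidate 1: 170^2 = 28900 ≡ 291; 170^4 ≡ 291^2 = 84681 ≡ 261; 170^8 ≡ 261^2 = 68121 ≡ 116; 170^16 ≡ 116^2 = 13456 ≡ 324; 170^32 ≡ 324^2 = 104976 ≡ 389; 170^64 ≡ 389^2 = 151321 ≡ 303; 170^128 ≡ 303^2 = 91809 ≡ 354; 170^256 ≡ 354^2 = 125316 ≡ 93; 257 = 256 + 1, so 170^257 ≡ 93·170 ≡ 333 (mod 469)
Candidate 2: 165^2 = 27225 ≡ 23; 165^4 ≡ 23^2 = 529 ≡ 60; 165^8 ≡ 60^2 = 3600 ≡ 317; 165^16 ≡ 317^2 = 100489 ≡ 123; 165^32 ≡ 123^2 = 15129 ≡ 121; 165^64 ≡ 121^2 = 14641 ≡ 102; 165^128 ≡ 102^2 = 10404 ≡ 86; 165^256 ≡ 86^2 = 7396 ≡ 361; 257 = 256 + 1, so 165^257 ≡ 361·165 ≡ 2 (mod 469)
  → matches h = 2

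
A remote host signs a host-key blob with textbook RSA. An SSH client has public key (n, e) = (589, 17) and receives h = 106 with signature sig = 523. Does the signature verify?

does not verify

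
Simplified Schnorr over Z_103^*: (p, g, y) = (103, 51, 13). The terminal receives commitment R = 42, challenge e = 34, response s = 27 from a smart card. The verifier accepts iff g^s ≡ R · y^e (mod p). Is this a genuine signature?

genuine

g^s mod p:
51^2 = 2601 ≡ 26
51^4 ≡ 26^2 = 676 ≡ 58
51^8 ≡ 58^2 = 3364 ≡ 68
51^16 ≡ 68^2 = 4624 ≡ 92
27 = 16 + 8 + 2 + 1, so 51^27 ≡ 92·68·26·51 ≡ 42 (mod 103)
R · y^e mod p:
13^2 = 169 ≡ 66
13^4 ≡ 66^2 = 4356 ≡ 30
13^8 ≡ 30^2 = 900 ≡ 76
13^16 ≡ 76^2 = 5776 ≡ 8
13^32 ≡ 8^2 = 64
34 = 32 + 2, so 13^34 ≡ 64·66 ≡ 1 (mod 103)
42·1 = 42 ≡ 42 (mod 103)
42 ≡ 42 (mod 103); signature holds.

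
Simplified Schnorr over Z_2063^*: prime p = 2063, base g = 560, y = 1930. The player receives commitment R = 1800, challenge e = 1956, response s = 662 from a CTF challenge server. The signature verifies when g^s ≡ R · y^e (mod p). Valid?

yes

g^s mod p:
560^2 = 313600 ≡ 24
560^4 ≡ 24^2 = 576
560^8 ≡ 576^2 = 331776 ≡ 1696
560^16 ≡ 1696^2 = 2876416 ≡ 594
560^32 ≡ 594^2 = 352836 ≡ 63
560^64 ≡ 63^2 = 3969 ≡ 1906
560^128 ≡ 1906^2 = 3632836 ≡ 1956
560^256 ≡ 1956^2 = 3825936 ≡ 1134
560^512 ≡ 1134^2 = 1285956 ≡ 707
662 = 512 + 128 + 16 + 4 + 2, so 560^662 ≡ 707·1956·594·576·24 ≡ 1444 (mod 2063)
R · y^e mod p:
1930^2 = 3724900 ≡ 1185
1930^4 ≡ 1185^2 = 1404225 ≡ 1385
1930^8 ≡ 1385^2 = 1918225 ≡ 1698
1930^16 ≡ 1698^2 = 2883204 ≡ 1193
1930^32 ≡ 1193^2 = 1423249 ≡ 1842
1930^64 ≡ 1842^2 = 3392964 ≡ 1392
1930^128 ≡ 1392^2 = 1937664 ≡ 507
1930^256 ≡ 507^2 = 257049 ≡ 1237
1930^512 ≡ 1237^2 = 1530169 ≡ 1486
1930^1024 ≡ 1486^2 = 2208196 ≡ 786
1956 = 1024 + 512 + 256 + 128 + 32 + 4, so 1930^1956 ≡ 786·1486·1237·507·1842·1385 ≡ 473 (mod 2063)
1800·473 = 851400 ≡ 1444 (mod 2063)
1444 ≡ 1444 (mod 2063); signature holds.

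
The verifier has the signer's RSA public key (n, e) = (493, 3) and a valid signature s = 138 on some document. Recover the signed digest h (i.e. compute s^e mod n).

382

Squares mod 493: s^1≡138, s^2≡310
3 = 2 + 1, so s^3 ≡ 310·138 ≡ 382 (mod 493)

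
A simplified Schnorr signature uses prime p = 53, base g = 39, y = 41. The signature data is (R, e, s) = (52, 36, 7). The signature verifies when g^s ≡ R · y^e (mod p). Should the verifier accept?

g^s mod p:
39^7 mod 53 = 51
R · y^e mod p:
41^36 mod 53 = 44
52·44 = 2288 ≡ 9 (mod 53)
51 ≠ 9; the check fails.

reject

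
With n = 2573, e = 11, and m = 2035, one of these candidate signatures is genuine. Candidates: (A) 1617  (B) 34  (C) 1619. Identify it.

Candidate A: Squares mod 2573: 1617^1≡1617, 1617^2≡521, 1617^4≡1276, 1617^8≡2040; 11 = 8 + 2 + 1, so 1617^11 ≡ 2040·521·1617 ≡ 87 (mod 2573)
Candidate B: Squares mod 2573: 34^1≡34, 34^2≡1156, 34^4≡949, 34^8≡51; 11 = 8 + 2 + 1, so 34^11 ≡ 51·1156·34 ≡ 137 (mod 2573)
Candidate C: Squares mod 2573: 1619^1≡1619, 1619^2≡1847, 1619^4≡2184, 1619^8≡2087; 11 = 8 + 2 + 1, so 1619^11 ≡ 2087·1847·1619 ≡ 2035 (mod 2573)
  → matches m = 2035

C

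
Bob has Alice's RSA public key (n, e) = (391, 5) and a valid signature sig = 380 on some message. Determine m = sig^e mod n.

Squares mod 391: sig^1≡380, sig^2≡121, sig^4≡174
5 = 4 + 1, so sig^5 ≡ 174·380 ≡ 41 (mod 391)

41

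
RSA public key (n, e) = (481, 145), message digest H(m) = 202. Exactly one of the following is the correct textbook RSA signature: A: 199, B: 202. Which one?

Candidate A: 199^2 = 39601 ≡ 159; 199^4 ≡ 159^2 = 25281 ≡ 269; 199^8 ≡ 269^2 = 72361 ≡ 211; 199^16 ≡ 211^2 = 44521 ≡ 269; 199^32 ≡ 269^2 = 72361 ≡ 211; 199^64 ≡ 211^2 = 44521 ≡ 269; 199^128 ≡ 269^2 = 72361 ≡ 211; 145 = 128 + 16 + 1, so 199^145 ≡ 211·269·199 ≡ 199 (mod 481)
Candidate B: 202^2 = 40804 ≡ 400; 202^4 ≡ 400^2 = 160000 ≡ 308; 202^8 ≡ 308^2 = 94864 ≡ 107; 202^16 ≡ 107^2 = 11449 ≡ 386; 202^32 ≡ 386^2 = 148996 ≡ 367; 202^64 ≡ 367^2 = 134689 ≡ 9; 202^128 ≡ 9^2 = 81; 145 = 128 + 16 + 1, so 202^145 ≡ 81·386·202 ≡ 202 (mod 481)
  → matches H(m) = 202

B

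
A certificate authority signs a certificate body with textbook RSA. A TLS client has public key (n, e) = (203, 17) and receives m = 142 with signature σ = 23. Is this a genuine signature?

σ^2 ≡ 23^2 = 529 ≡ 123
σ^4 ≡ 123^2 = 15129 ≡ 107
σ^8 ≡ 107^2 = 11449 ≡ 81
σ^16 ≡ 81^2 = 6561 ≡ 65
17 = 16 + 1, so σ^17 ≡ 65·23 ≡ 74 (mod 203)
74 ≠ 142, so verification fails.

forged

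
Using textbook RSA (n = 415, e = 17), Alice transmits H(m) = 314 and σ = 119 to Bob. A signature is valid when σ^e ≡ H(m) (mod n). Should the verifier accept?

accept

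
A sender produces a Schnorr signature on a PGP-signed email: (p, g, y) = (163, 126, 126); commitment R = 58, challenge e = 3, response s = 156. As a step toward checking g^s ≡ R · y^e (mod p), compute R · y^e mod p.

Squares mod 163: 126^1≡126, 126^2≡65
3 = 2 + 1, so 126^3 ≡ 65·126 ≡ 40 (mod 163)
R · y^e ≡ 58·40 = 2320 ≡ 38 (mod 163)

38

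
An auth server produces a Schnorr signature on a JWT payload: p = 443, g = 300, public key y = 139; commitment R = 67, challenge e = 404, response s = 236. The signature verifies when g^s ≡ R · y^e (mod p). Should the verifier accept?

g^s mod p:
300^2 = 90000 ≡ 71
300^4 ≡ 71^2 = 5041 ≡ 168
300^8 ≡ 168^2 = 28224 ≡ 315
300^16 ≡ 315^2 = 99225 ≡ 436
300^32 ≡ 436^2 = 190096 ≡ 49
300^64 ≡ 49^2 = 2401 ≡ 186
300^128 ≡ 186^2 = 34596 ≡ 42
236 = 128 + 64 + 32 + 8 + 4, so 300^236 ≡ 42·186·49·315·168 ≡ 220 (mod 443)
R · y^e mod p:
139^2 = 19321 ≡ 272
139^4 ≡ 272^2 = 73984 ≡ 3
139^8 ≡ 3^2 = 9
139^16 ≡ 9^2 = 81
139^32 ≡ 81^2 = 6561 ≡ 359
139^64 ≡ 359^2 = 128881 ≡ 411
139^128 ≡ 411^2 = 168921 ≡ 138
139^256 ≡ 138^2 = 19044 ≡ 438
404 = 256 + 128 + 16 + 4, so 139^404 ≡ 438·138·81·3 ≡ 227 (mod 443)
67·227 = 15209 ≡ 147 (mod 443)
220 ≠ 147; the check fails.

reject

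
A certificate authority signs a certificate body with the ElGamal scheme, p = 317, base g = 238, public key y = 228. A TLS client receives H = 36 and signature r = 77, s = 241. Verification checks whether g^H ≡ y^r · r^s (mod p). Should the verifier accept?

Left side g^H mod p:
238^2 = 56644 ≡ 218
238^4 ≡ 218^2 = 47524 ≡ 291
238^8 ≡ 291^2 = 84681 ≡ 42
238^16 ≡ 42^2 = 1764 ≡ 179
238^32 ≡ 179^2 = 32041 ≡ 24
36 = 32 + 4, so 238^36 ≡ 24·291 ≡ 10 (mod 317)
Right side y^r · r^s mod p:
228^2 = 51984 ≡ 313
228^4 ≡ 313^2 = 97969 ≡ 16
228^8 ≡ 16^2 = 256
228^16 ≡ 256^2 = 65536 ≡ 234
228^32 ≡ 234^2 = 54756 ≡ 232
228^64 ≡ 232^2 = 53824 ≡ 251
77 = 64 + 8 + 4 + 1, so 228^77 ≡ 251·256·16·228 ≡ 238 (mod 317)
77^2 = 5929 ≡ 223
77^4 ≡ 223^2 = 49729 ≡ 277
77^8 ≡ 277^2 = 76729 ≡ 15
77^16 ≡ 15^2 = 225
77^32 ≡ 225^2 = 50625 ≡ 222
77^64 ≡ 222^2 = 49284 ≡ 149
77^128 ≡ 149^2 = 22201 ≡ 11
241 = 128 + 64 + 32 + 16 + 1, so 77^241 ≡ 11·149·222·225·77 ≡ 40 (mod 317)
238·40 = 9520 ≡ 10 (mod 317)
10 ≡ 10 (mod 317), so the signature is genuine.

accept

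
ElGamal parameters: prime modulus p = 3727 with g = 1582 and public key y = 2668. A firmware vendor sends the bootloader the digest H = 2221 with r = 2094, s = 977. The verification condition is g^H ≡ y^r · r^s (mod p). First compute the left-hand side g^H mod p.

1169

1582^2221 mod 3727 = 1169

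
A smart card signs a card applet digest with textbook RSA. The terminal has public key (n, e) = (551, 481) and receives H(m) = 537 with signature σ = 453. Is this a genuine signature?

σ^2 ≡ 453^2 = 205209 ≡ 237
σ^4 ≡ 237^2 = 56169 ≡ 518
σ^8 ≡ 518^2 = 268324 ≡ 538
σ^16 ≡ 538^2 = 289444 ≡ 169
σ^32 ≡ 169^2 = 28561 ≡ 460
σ^64 ≡ 460^2 = 211600 ≡ 16
σ^128 ≡ 16^2 = 256
σ^256 ≡ 256^2 = 65536 ≡ 518
481 = 256 + 128 + 64 + 32 + 1, so σ^481 ≡ 518·256·16·460·453 ≡ 537 (mod 551)
Since 537 equals the digest 537, verification succeeds.

genuine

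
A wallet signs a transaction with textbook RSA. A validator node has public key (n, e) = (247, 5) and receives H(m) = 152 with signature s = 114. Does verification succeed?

Squares mod 247: s^1≡114, s^2≡152, s^4≡133
5 = 4 + 1, so s^5 ≡ 133·114 ≡ 95 (mod 247)
s^5 mod 247 = 95, but H(m) = 152.

fails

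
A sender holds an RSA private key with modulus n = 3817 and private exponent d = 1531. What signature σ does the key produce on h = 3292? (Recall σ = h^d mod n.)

h^2 ≡ 3292^2 = 10837264 ≡ 801
h^4 ≡ 801^2 = 641601 ≡ 345
h^8 ≡ 345^2 = 119025 ≡ 698
h^16 ≡ 698^2 = 487204 ≡ 2445
h^32 ≡ 2445^2 = 5978025 ≡ 603
h^64 ≡ 603^2 = 363609 ≡ 994
h^128 ≡ 994^2 = 988036 ≡ 3250
h^256 ≡ 3250^2 = 10562500 ≡ 861
h^512 ≡ 861^2 = 741321 ≡ 823
h^1024 ≡ 823^2 = 677329 ≡ 1720
1531 = 1024 + 256 + 128 + 64 + 32 + 16 + 8 + 2 + 1, so h^1531 ≡ 1720·861·3250·994·603·2445·698·801·3292 ≡ 2214 (mod 3817)

2214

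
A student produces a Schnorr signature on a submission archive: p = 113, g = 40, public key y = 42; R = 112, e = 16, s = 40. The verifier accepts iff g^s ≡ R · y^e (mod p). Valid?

yes

g^s mod p:
Squares mod 113: 40^1≡40, 40^2≡18, 40^4≡98, 40^8≡112, 40^16≡1, 40^32≡1
40 = 32 + 8, so 40^40 ≡ 1·112 ≡ 112 (mod 113)
R · y^e mod p:
Squares mod 113: 42^1≡42, 42^2≡69, 42^4≡15, 42^8≡112, 42^16≡1
42^16 ≡ 1 (mod 113)
112·1 = 112 ≡ 112 (mod 113)
112 ≡ 112 (mod 113); signature holds.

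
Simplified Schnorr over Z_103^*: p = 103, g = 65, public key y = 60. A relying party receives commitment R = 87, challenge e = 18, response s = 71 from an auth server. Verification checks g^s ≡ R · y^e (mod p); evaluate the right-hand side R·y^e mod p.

6

60^2 = 3600 ≡ 98
60^4 ≡ 98^2 = 9604 ≡ 25
60^8 ≡ 25^2 = 625 ≡ 7
60^16 ≡ 7^2 = 49
18 = 16 + 2, so 60^18 ≡ 49·98 ≡ 64 (mod 103)
R · y^e ≡ 87·64 = 5568 ≡ 6 (mod 103)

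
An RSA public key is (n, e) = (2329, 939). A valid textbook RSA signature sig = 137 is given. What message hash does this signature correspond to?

Squares mod 2329: sig^1≡137, sig^2≡137, sig^4≡137, sig^8≡137, sig^16≡137, sig^32≡137, sig^64≡137, sig^128≡137, sig^256≡137, sig^512≡137
939 = 512 + 256 + 128 + 32 + 8 + 2 + 1, so sig^939 ≡ 137·137·137·137·137·137·137 ≡ 137 (mod 2329)

137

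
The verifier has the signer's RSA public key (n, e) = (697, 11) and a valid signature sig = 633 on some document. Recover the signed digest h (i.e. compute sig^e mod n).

387

sig^11 mod 697 = 387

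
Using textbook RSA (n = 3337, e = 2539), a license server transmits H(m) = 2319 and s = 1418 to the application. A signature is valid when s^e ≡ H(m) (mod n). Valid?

yes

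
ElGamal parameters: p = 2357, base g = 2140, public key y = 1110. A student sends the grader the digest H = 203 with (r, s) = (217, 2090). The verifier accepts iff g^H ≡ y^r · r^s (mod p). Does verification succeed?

passes

Left side g^H mod p:
2140^2 = 4579600 ≡ 2306
2140^4 ≡ 2306^2 = 5317636 ≡ 244
2140^8 ≡ 244^2 = 59536 ≡ 611
2140^16 ≡ 611^2 = 373321 ≡ 915
2140^32 ≡ 915^2 = 837225 ≡ 490
2140^64 ≡ 490^2 = 240100 ≡ 2043
2140^128 ≡ 2043^2 = 4173849 ≡ 1959
203 = 128 + 64 + 8 + 2 + 1, so 2140^203 ≡ 1959·2043·611·2306·2140 ≡ 1403 (mod 2357)
Right side y^r · r^s mod p:
1110^2 = 1232100 ≡ 1746
1110^4 ≡ 1746^2 = 3048516 ≡ 915
1110^8 ≡ 915^2 = 837225 ≡ 490
1110^16 ≡ 490^2 = 240100 ≡ 2043
1110^32 ≡ 2043^2 = 4173849 ≡ 1959
1110^64 ≡ 1959^2 = 3837681 ≡ 485
1110^128 ≡ 485^2 = 235225 ≡ 1882
217 = 128 + 64 + 16 + 8 + 1, so 1110^217 ≡ 1882·485·2043·490·1110 ≡ 954 (mod 2357)
217^2 = 47089 ≡ 2306
217^4 ≡ 2306^2 = 5317636 ≡ 244
217^8 ≡ 244^2 = 59536 ≡ 611
217^16 ≡ 611^2 = 373321 ≡ 915
217^32 ≡ 915^2 = 837225 ≡ 490
217^64 ≡ 490^2 = 240100 ≡ 2043
217^128 ≡ 2043^2 = 4173849 ≡ 1959
217^256 ≡ 1959^2 = 3837681 ≡ 485
217^512 ≡ 485^2 = 235225 ≡ 1882
217^1024 ≡ 1882^2 = 3541924 ≡ 1710
217^2048 ≡ 1710^2 = 2924100 ≡ 1420
2090 = 2048 + 32 + 8 + 2, so 217^2090 ≡ 1420·490·611·2306 ≡ 2356 (mod 2357)
954·2356 = 2247624 ≡ 1403 (mod 2357)
1403 ≡ 1403 (mod 2357), so the signature is genuine.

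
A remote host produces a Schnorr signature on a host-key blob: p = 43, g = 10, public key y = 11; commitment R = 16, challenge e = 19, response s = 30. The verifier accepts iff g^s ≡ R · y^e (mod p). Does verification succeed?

passes

g^s mod p:
Squares mod 43: 10^1≡10, 10^2≡14, 10^4≡24, 10^8≡17, 10^16≡31
30 = 16 + 8 + 4 + 2, so 10^30 ≡ 31·17·24·14 ≡ 41 (mod 43)
R · y^e mod p:
Squares mod 43: 11^1≡11, 11^2≡35, 11^4≡21, 11^8≡11, 11^16≡35
19 = 16 + 2 + 1, so 11^19 ≡ 35·35·11 ≡ 16 (mod 43)
16·16 = 256 ≡ 41 (mod 43)
41 ≡ 41 (mod 43); signature holds.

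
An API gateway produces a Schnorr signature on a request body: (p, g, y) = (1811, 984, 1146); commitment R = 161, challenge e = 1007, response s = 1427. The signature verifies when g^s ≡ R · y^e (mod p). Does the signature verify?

g^s mod p:
984^2 = 968256 ≡ 1182
984^4 ≡ 1182^2 = 1397124 ≡ 843
984^8 ≡ 843^2 = 710649 ≡ 737
984^16 ≡ 737^2 = 543169 ≡ 1680
984^32 ≡ 1680^2 = 2822400 ≡ 862
984^64 ≡ 862^2 = 743044 ≡ 534
984^128 ≡ 534^2 = 285156 ≡ 829
984^256 ≡ 829^2 = 687241 ≡ 872
984^512 ≡ 872^2 = 760384 ≡ 1575
984^1024 ≡ 1575^2 = 2480625 ≡ 1366
1427 = 1024 + 256 + 128 + 16 + 2 + 1, so 984^1427 ≡ 1366·872·829·1680·1182·984 ≡ 718 (mod 1811)
R · y^e mod p:
1146^2 = 1313316 ≡ 341
1146^4 ≡ 341^2 = 116281 ≡ 377
1146^8 ≡ 377^2 = 142129 ≡ 871
1146^16 ≡ 871^2 = 758641 ≡ 1643
1146^32 ≡ 1643^2 = 2699449 ≡ 1059
1146^64 ≡ 1059^2 = 1121481 ≡ 472
1146^128 ≡ 472^2 = 222784 ≡ 31
1146^256 ≡ 31^2 = 961
1146^512 ≡ 961^2 = 923521 ≡ 1722
1007 = 512 + 256 + 128 + 64 + 32 + 8 + 4 + 2 + 1, so 1146^1007 ≡ 1722·961·31·472·1059·871·377·341·1146 ≡ 1523 (mod 1811)
161·1523 = 245203 ≡ 718 (mod 1811)
718 ≡ 718 (mod 1811); signature holds.

verifies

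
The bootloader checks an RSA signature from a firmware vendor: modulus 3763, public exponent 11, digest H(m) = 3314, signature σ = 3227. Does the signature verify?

σ^11 mod 3763 = 3314
3314 = H(m), so the signature checks out.

verifies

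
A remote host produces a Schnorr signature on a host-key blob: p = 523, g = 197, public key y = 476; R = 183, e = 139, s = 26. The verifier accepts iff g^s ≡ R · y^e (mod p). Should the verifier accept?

g^s mod p:
197^2 = 38809 ≡ 107
197^4 ≡ 107^2 = 11449 ≡ 466
197^8 ≡ 466^2 = 217156 ≡ 111
197^16 ≡ 111^2 = 12321 ≡ 292
26 = 16 + 8 + 2, so 197^26 ≡ 292·111·107 ≡ 71 (mod 523)
R · y^e mod p:
476^2 = 226576 ≡ 117
476^4 ≡ 117^2 = 13689 ≡ 91
476^8 ≡ 91^2 = 8281 ≡ 436
476^16 ≡ 436^2 = 190096 ≡ 247
476^32 ≡ 247^2 = 61009 ≡ 341
476^64 ≡ 341^2 = 116281 ≡ 175
476^128 ≡ 175^2 = 30625 ≡ 291
139 = 128 + 8 + 2 + 1, so 476^139 ≡ 291·436·117·476 ≡ 290 (mod 523)
183·290 = 53070 ≡ 247 (mod 523)
71 ≠ 247; the check fails.

reject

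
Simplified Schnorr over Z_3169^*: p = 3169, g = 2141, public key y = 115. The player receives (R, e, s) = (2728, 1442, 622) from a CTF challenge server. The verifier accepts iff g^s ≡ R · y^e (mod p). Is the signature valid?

g^s mod p:
2141^622 mod 3169 = 2601
R · y^e mod p:
115^1442 mod 3169 = 263
2728·263 = 717464 ≡ 1270 (mod 3169)
2601 ≠ 1270; the check fails.

invalid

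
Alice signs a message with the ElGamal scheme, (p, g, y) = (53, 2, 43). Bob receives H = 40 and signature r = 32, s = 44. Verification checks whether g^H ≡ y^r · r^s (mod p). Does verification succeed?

Left side g^H mod p:
2^2 = 4
2^4 ≡ 4^2 = 16
2^8 ≡ 16^2 = 256 ≡ 44
2^16 ≡ 44^2 = 1936 ≡ 28
2^32 ≡ 28^2 = 784 ≡ 42
40 = 32 + 8, so 2^40 ≡ 42·44 ≡ 46 (mod 53)
Right side y^r · r^s mod p:
43^2 = 1849 ≡ 47
43^4 ≡ 47^2 = 2209 ≡ 36
43^8 ≡ 36^2 = 1296 ≡ 24
43^16 ≡ 24^2 = 576 ≡ 46
43^32 ≡ 46^2 = 2116 ≡ 49
32^2 = 1024 ≡ 17
32^4 ≡ 17^2 = 289 ≡ 24
32^8 ≡ 24^2 = 576 ≡ 46
32^16 ≡ 46^2 = 2116 ≡ 49
32^32 ≡ 49^2 = 2401 ≡ 16
44 = 32 + 8 + 4, so 32^44 ≡ 16·46·24 ≡ 15 (mod 53)
49·15 = 735 ≡ 46 (mod 53)
46 ≡ 46 (mod 53), so the signature is genuine.

passes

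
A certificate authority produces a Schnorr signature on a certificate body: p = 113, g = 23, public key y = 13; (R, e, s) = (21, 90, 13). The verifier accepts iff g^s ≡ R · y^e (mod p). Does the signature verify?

verifies

g^s mod p:
23^2 = 529 ≡ 77
23^4 ≡ 77^2 = 5929 ≡ 53
23^8 ≡ 53^2 = 2809 ≡ 97
13 = 8 + 4 + 1, so 23^13 ≡ 97·53·23 ≡ 45 (mod 113)
R · y^e mod p:
13^2 = 169 ≡ 56
13^4 ≡ 56^2 = 3136 ≡ 85
13^8 ≡ 85^2 = 7225 ≡ 106
13^16 ≡ 106^2 = 11236 ≡ 49
13^32 ≡ 49^2 = 2401 ≡ 28
13^64 ≡ 28^2 = 784 ≡ 106
90 = 64 + 16 + 8 + 2, so 13^90 ≡ 106·49·106·56 ≡ 99 (mod 113)
21·99 = 2079 ≡ 45 (mod 113)
45 ≡ 45 (mod 113); signature holds.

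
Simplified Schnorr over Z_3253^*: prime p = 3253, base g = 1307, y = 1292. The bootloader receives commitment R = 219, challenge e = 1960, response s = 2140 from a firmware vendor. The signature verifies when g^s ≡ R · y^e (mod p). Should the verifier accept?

accept

g^s mod p:
Squares mod 3253: 1307^1≡1307, 1307^2≡424, 1307^4≡861, 1307^8≡2890, 1307^16≡1649, 1307^32≡2946, 1307^64≡3165, 1307^128≡1238, 1307^256≡481, 1307^512≡398, 1307^1024≡2260, 1307^2048≡390
2140 = 2048 + 64 + 16 + 8 + 4, so 1307^2140 ≡ 390·3165·1649·2890·861 ≡ 404 (mod 3253)
R · y^e mod p:
Squares mod 3253: 1292^1≡1292, 1292^2≡475, 1292^4≡1168, 1292^8≡1217, 1292^16≡974, 1292^32≡2053, 1292^64≡2174, 1292^128≡2920, 1292^256≡287, 1292^512≡1044, 1292^1024≡181
1960 = 1024 + 512 + 256 + 128 + 32 + 8, so 1292^1960 ≡ 181·1044·287·2920·2053·1217 ≡ 596 (mod 3253)
219·596 = 130524 ≡ 404 (mod 3253)
404 ≡ 404 (mod 3253); signature holds.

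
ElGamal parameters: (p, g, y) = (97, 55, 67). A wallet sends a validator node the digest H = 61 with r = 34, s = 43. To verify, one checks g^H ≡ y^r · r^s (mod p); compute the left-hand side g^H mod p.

55^2 = 3025 ≡ 18
55^4 ≡ 18^2 = 324 ≡ 33
55^8 ≡ 33^2 = 1089 ≡ 22
55^16 ≡ 22^2 = 484 ≡ 96
55^32 ≡ 96^2 = 9216 ≡ 1
61 = 32 + 16 + 8 + 4 + 1, so 55^61 ≡ 1·96·22·33·55 ≡ 34 (mod 97)

34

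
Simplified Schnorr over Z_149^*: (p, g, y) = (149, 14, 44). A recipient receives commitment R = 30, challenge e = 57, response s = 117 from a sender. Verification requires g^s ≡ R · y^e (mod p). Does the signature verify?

verifies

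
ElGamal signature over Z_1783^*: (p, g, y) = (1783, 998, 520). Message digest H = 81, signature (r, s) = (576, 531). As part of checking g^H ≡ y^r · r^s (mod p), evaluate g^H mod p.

1522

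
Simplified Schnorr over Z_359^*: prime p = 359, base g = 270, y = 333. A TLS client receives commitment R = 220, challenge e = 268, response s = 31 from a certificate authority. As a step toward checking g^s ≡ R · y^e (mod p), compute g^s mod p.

30

270^2 = 72900 ≡ 23
270^4 ≡ 23^2 = 529 ≡ 170
270^8 ≡ 170^2 = 28900 ≡ 180
270^16 ≡ 180^2 = 32400 ≡ 90
31 = 16 + 8 + 4 + 2 + 1, so 270^31 ≡ 90·180·170·23·270 ≡ 30 (mod 359)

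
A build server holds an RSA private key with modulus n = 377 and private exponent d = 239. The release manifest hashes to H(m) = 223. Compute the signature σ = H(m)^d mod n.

20

(H(m))^2 ≡ 223^2 = 49729 ≡ 342
(H(m))^4 ≡ 342^2 = 116964 ≡ 94
(H(m))^8 ≡ 94^2 = 8836 ≡ 165
(H(m))^16 ≡ 165^2 = 27225 ≡ 81
(H(m))^32 ≡ 81^2 = 6561 ≡ 152
(H(m))^64 ≡ 152^2 = 23104 ≡ 107
(H(m))^128 ≡ 107^2 = 11449 ≡ 139
239 = 128 + 64 + 32 + 8 + 4 + 2 + 1, so (H(m))^239 ≡ 139·107·152·165·94·342·223 ≡ 20 (mod 377)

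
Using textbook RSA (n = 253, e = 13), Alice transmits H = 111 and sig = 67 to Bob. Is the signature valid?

sig^2 ≡ 67^2 = 4489 ≡ 188
sig^4 ≡ 188^2 = 35344 ≡ 177
sig^8 ≡ 177^2 = 31329 ≡ 210
13 = 8 + 4 + 1, so sig^13 ≡ 210·177·67 ≡ 111 (mod 253)
Since 111 equals the digest 111, verification succeeds.

valid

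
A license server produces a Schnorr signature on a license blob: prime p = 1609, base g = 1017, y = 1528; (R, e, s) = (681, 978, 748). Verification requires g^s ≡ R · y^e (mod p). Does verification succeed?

fails

g^s mod p:
1017^2 = 1034289 ≡ 1311
1017^4 ≡ 1311^2 = 1718721 ≡ 309
1017^8 ≡ 309^2 = 95481 ≡ 550
1017^16 ≡ 550^2 = 302500 ≡ 8
1017^32 ≡ 8^2 = 64
1017^64 ≡ 64^2 = 4096 ≡ 878
1017^128 ≡ 878^2 = 770884 ≡ 173
1017^256 ≡ 173^2 = 29929 ≡ 967
1017^512 ≡ 967^2 = 935089 ≡ 260
748 = 512 + 128 + 64 + 32 + 8 + 4, so 1017^748 ≡ 260·173·878·64·550·309 ≡ 901 (mod 1609)
R · y^e mod p:
1528^2 = 2334784 ≡ 125
1528^4 ≡ 125^2 = 15625 ≡ 1144
1528^8 ≡ 1144^2 = 1308736 ≡ 619
1528^16 ≡ 619^2 = 383161 ≡ 219
1528^32 ≡ 219^2 = 47961 ≡ 1300
1528^64 ≡ 1300^2 = 1690000 ≡ 550
1528^128 ≡ 550^2 = 302500 ≡ 8
1528^256 ≡ 8^2 = 64
1528^512 ≡ 64^2 = 4096 ≡ 878
978 = 512 + 256 + 128 + 64 + 16 + 2, so 1528^978 ≡ 878·64·8·550·219·125 ≡ 200 (mod 1609)
681·200 = 136200 ≡ 1044 (mod 1609)
901 ≠ 1044; the check fails.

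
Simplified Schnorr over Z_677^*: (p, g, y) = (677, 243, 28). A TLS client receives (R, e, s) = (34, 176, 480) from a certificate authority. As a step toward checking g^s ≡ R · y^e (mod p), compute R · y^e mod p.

308

28^176 mod 677 = 248
R · y^e ≡ 34·248 = 8432 ≡ 308 (mod 677)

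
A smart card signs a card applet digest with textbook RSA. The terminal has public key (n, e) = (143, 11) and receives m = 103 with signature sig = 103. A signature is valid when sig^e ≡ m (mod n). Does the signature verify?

verifies

Squares mod 143: sig^1≡103, sig^2≡27, sig^4≡14, sig^8≡53
11 = 8 + 2 + 1, so sig^11 ≡ 53·27·103 ≡ 103 (mod 143)
sig^11 mod 143 = 103 matches m.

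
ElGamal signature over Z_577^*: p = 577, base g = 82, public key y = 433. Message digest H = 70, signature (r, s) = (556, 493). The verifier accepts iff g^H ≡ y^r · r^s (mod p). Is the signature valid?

invalid

Left side g^H mod p:
82^2 = 6724 ≡ 377
82^4 ≡ 377^2 = 142129 ≡ 187
82^8 ≡ 187^2 = 34969 ≡ 349
82^16 ≡ 349^2 = 121801 ≡ 54
82^32 ≡ 54^2 = 2916 ≡ 31
82^64 ≡ 31^2 = 961 ≡ 384
70 = 64 + 4 + 2, so 82^70 ≡ 384·187·377 ≡ 507 (mod 577)
Right side y^r · r^s mod p:
433^2 = 187489 ≡ 541
433^4 ≡ 541^2 = 292681 ≡ 142
433^8 ≡ 142^2 = 20164 ≡ 546
433^16 ≡ 546^2 = 298116 ≡ 384
433^32 ≡ 384^2 = 147456 ≡ 321
433^64 ≡ 321^2 = 103041 ≡ 335
433^128 ≡ 335^2 = 112225 ≡ 287
433^256 ≡ 287^2 = 82369 ≡ 435
433^512 ≡ 435^2 = 189225 ≡ 546
556 = 512 + 32 + 8 + 4, so 433^556 ≡ 546·321·546·142 ≡ 193 (mod 577)
556^2 = 309136 ≡ 441
556^4 ≡ 441^2 = 194481 ≡ 32
556^8 ≡ 32^2 = 1024 ≡ 447
556^16 ≡ 447^2 = 199809 ≡ 167
556^32 ≡ 167^2 = 27889 ≡ 193
556^64 ≡ 193^2 = 37249 ≡ 321
556^128 ≡ 321^2 = 103041 ≡ 335
556^256 ≡ 335^2 = 112225 ≡ 287
493 = 256 + 128 + 64 + 32 + 8 + 4 + 1, so 556^493 ≡ 287·335·321·193·447·32·556 ≡ 570 (mod 577)
193·570 = 110010 ≡ 380 (mod 577)
507 ≠ 380, so verification fails.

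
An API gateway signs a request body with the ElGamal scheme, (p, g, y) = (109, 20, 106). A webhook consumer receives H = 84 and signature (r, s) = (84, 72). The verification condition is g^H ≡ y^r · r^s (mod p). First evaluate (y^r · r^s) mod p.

66

106^84 mod 109 = 27
84^72 mod 109 = 63
y^r · r^s ≡ 27·63 = 1701 ≡ 66 (mod 109)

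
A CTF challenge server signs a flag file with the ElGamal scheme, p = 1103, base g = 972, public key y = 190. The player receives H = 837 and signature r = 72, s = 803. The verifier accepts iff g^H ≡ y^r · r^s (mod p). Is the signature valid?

Left side g^H mod p:
Squares mod 1103: 972^1≡972, 972^2≡616, 972^4≡24, 972^8≡576, 972^16≡876, 972^32≡791, 972^64≡280, 972^128≡87, 972^256≡951, 972^512≡1044
837 = 512 + 256 + 64 + 4 + 1, so 972^837 ≡ 1044·951·280·24·972 ≡ 607 (mod 1103)
Right side y^r · r^s mod p:
Squares mod 1103: 190^1≡190, 190^2≡804, 190^4≡58, 190^8≡55, 190^16≡819, 190^32≡137, 190^64≡18
72 = 64 + 8, so 190^72 ≡ 18·55 ≡ 990 (mod 1103)
Squares mod 1103: 72^1≡72, 72^2≡772, 72^4≡364, 72^8≡136, 72^16≡848, 72^32≡1051, 72^64≡498, 72^128≡932, 72^256≡563, 72^512≡408
803 = 512 + 256 + 32 + 2 + 1, so 72^803 ≡ 408·563·1051·772·72 ≡ 47 (mod 1103)
990·47 = 46530 ≡ 204 (mod 1103)
607 ≠ 204, so verification fails.

invalid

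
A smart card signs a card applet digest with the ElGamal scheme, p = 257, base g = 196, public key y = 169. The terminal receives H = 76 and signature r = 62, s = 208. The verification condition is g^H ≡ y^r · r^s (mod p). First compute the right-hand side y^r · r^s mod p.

240

169^62 mod 257 = 189
62^208 mod 257 = 193
y^r · r^s ≡ 189·193 = 36477 ≡ 240 (mod 257)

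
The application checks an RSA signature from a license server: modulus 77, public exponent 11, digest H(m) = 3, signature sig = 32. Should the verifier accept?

sig^2 ≡ 32^2 = 1024 ≡ 23
sig^4 ≡ 23^2 = 529 ≡ 67
sig^8 ≡ 67^2 = 4489 ≡ 23
11 = 8 + 2 + 1, so sig^11 ≡ 23·23·32 ≡ 65 (mod 77)
The recovered value 65 does not match the digest 3.

reject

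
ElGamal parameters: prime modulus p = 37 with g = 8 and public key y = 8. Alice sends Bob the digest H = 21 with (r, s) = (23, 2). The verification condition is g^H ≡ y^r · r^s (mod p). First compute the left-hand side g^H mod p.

6

8^2 = 64 ≡ 27
8^4 ≡ 27^2 = 729 ≡ 26
8^8 ≡ 26^2 = 676 ≡ 10
8^16 ≡ 10^2 = 100 ≡ 26
21 = 16 + 4 + 1, so 8^21 ≡ 26·26·8 ≡ 6 (mod 37)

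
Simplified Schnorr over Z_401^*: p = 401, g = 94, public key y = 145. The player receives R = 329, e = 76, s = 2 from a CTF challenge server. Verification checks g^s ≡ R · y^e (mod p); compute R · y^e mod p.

145^2 = 21025 ≡ 173
145^4 ≡ 173^2 = 29929 ≡ 255
145^8 ≡ 255^2 = 65025 ≡ 63
145^16 ≡ 63^2 = 3969 ≡ 360
145^32 ≡ 360^2 = 129600 ≡ 77
145^64 ≡ 77^2 = 5929 ≡ 315
76 = 64 + 8 + 4, so 145^76 ≡ 315·63·255 ≡ 256 (mod 401)
R · y^e ≡ 329·256 = 84224 ≡ 14 (mod 401)

14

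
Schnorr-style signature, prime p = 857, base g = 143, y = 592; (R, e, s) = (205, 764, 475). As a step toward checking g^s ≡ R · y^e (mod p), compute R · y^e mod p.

348

592^2 = 350464 ≡ 808
592^4 ≡ 808^2 = 652864 ≡ 687
592^8 ≡ 687^2 = 471969 ≡ 619
592^16 ≡ 619^2 = 383161 ≡ 82
592^32 ≡ 82^2 = 6724 ≡ 725
592^64 ≡ 725^2 = 525625 ≡ 284
592^128 ≡ 284^2 = 80656 ≡ 98
592^256 ≡ 98^2 = 9604 ≡ 177
592^512 ≡ 177^2 = 31329 ≡ 477
764 = 512 + 128 + 64 + 32 + 16 + 8 + 4, so 592^764 ≡ 477·98·284·725·82·619·687 ≡ 194 (mod 857)
R · y^e ≡ 205·194 = 39770 ≡ 348 (mod 857)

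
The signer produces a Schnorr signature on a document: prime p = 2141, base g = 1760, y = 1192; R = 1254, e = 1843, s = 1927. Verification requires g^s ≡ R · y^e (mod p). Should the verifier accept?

accept

g^s mod p:
Squares mod 2141: 1760^1≡1760, 1760^2≡1714, 1760^4≡344, 1760^8≡581, 1760^16≡1424, 1760^32≡249, 1760^64≡2053, 1760^128≡1321, 1760^256≡126, 1760^512≡889, 1760^1024≡292
1927 = 1024 + 512 + 256 + 128 + 4 + 2 + 1, so 1760^1927 ≡ 292·889·126·1321·344·1714·1760 ≡ 1316 (mod 2141)
R · y^e mod p:
Squares mod 2141: 1192^1≡1192, 1192^2≡1381, 1192^4≡1671, 1192^8≡377, 1192^16≡823, 1192^32≡773, 1192^64≡190, 1192^128≡1844, 1192^256≡428, 1192^512≡1199, 1192^1024≡990
1843 = 1024 + 512 + 256 + 32 + 16 + 2 + 1, so 1192^1843 ≡ 990·1199·428·773·823·1381·1192 ≡ 2084 (mod 2141)
1254·2084 = 2613336 ≡ 1316 (mod 2141)
1316 ≡ 1316 (mod 2141); signature holds.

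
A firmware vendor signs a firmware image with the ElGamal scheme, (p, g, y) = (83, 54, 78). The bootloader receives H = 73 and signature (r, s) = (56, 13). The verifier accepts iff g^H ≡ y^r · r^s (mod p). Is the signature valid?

Left side g^H mod p:
54^73 mod 83 = 66
Right side y^r · r^s mod p:
78^56 mod 83 = 70
56^13 mod 83 = 46
70·46 = 3220 ≡ 66 (mod 83)
66 ≡ 66 (mod 83), so the signature is genuine.

valid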